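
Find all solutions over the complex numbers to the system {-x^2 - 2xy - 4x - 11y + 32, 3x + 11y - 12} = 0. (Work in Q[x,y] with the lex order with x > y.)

Compute a lex Gröbner basis by Buchberger's algorithm.
f_1 = -x^2 - 2xy - 4x - 11y + 32, LT = x^2.
f_2 = 3x + 11y - 12, LT = x.

S(f_1,f_2): lcm = x^2. S = -5/3xy + 8x + 11y - 32.
  leading term xy: subtract (-5/9y)·f_2 from -5/3xy + 8x + 11y - 32 → 8x + 55/9y^2 + 13/3y - 32
  leading term x: subtract (8/3)·f_2 from 8x + 55/9y^2 + 13/3y - 32 → 55/9y^2 - 25y
  leading term y^2: no divisor's leading term divides it; move 55/9y^2 to the remainder.
  leading term y: no divisor's leading term divides it; move -25y to the remainder.
  remainder 55/9y^2 - 25y ≠ 0; add h_3 = 55/9y^2 - 25y to the basis.

S(f_1,h_3): leading monomials are coprime, so the S-polynomial reduces to 0 (Buchberger's first criterion).
S(f_2,h_3): leading monomials are coprime, so the S-polynomial reduces to 0 (Buchberger's first criterion).
Every S-polynomial of the final basis reduces to 0, so we have a Gröbner basis.
Inter-reduce: drop elements whose leading term is divisible by another's, tail-reduce, and make monic.
Reduced Gröbner basis: {x + 11/3y - 4, y^2 - 45/11y}.

Elimination: the polynomial y^2 - 45/11y lies in the elimination ideal for y, so y ∈ {0, 45/11}. For each such y, the remaining basis elements (now univariate) give the rest of the solution.
  y = 0: the earlier basis element becomes x - 4 = 0, giving x = 4 — point (4, 0).
  y = 45/11: the earlier basis element becomes x + 11 = 0, giving x = -11 — point (-11, 45/11).
Check: every point annihilates each of the original generators.
This is the nonlinear analogue of row-reducing a linear system.

{(4, 0), (-11, 45/11)}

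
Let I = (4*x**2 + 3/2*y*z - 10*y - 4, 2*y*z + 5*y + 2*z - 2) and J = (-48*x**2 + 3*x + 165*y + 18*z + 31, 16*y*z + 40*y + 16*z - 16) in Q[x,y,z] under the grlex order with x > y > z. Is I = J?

Two ideals are equal iff their reduced Gröbner bases coincide (the reduced basis is unique for a fixed ordering).
Buchberger on the first generating set:
f_1 = 4*x**2 + 3/2*y*z - 10*y - 4, LT = x**2.
f_2 = 2*y*z + 5*y + 2*z - 2, LT = y*z.

The S-polynomials (S(f_1,f_2)) all reduce to 0 modulo the current basis, so we have a Gröbner basis.
Inter-reduce: drop elements whose leading term is divisible by another's, tail-reduce, and make monic.
Reduced Gröbner basis: {x**2 - 55/16*y - 3/8*z - 5/8, y*z + 5/2*y + z - 1}.

Buchberger on the second generating set:
h_1 = -48*x**2 + 3*x + 165*y + 18*z + 31, LT = x**2.
h_2 = 16*y*z + 40*y + 16*z - 16, LT = y*z.

The S-polynomials (S(h_1,h_2)) all reduce to 0 modulo the current basis, so we have a Gröbner basis.
Inter-reduce: drop elements whose leading term is divisible by another's, tail-reduce, and make monic.
Reduced Gröbner basis: {x**2 - 1/16*x - 55/16*y - 3/8*z - 31/48, y*z + 5/2*y + z - 1}.

Since the reduced bases disagree, the two ideals are not the same.
The same test decides containment: I ⊆ J iff every generator of I reduces to 0 modulo a Gröbner basis of J.

No, the ideals differ.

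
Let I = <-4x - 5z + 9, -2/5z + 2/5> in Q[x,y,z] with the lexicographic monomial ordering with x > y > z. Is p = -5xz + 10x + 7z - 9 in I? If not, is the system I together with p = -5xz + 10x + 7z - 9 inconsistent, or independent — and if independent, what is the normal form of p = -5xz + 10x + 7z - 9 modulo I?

Adjoining -5xz + 10x + 7z - 9 makes the ideal the whole ring: the system is inconsistent.

First compute the reduced Gröbner basis of I by Buchberger's algorithm.
f_1 = -4x - 5z + 9, LT = x.
f_2 = -2/5z + 2/5, LT = z.

The S-polynomials (S(f_1,f_2)) all reduce to 0 modulo the current basis, so we have a Gröbner basis.
Inter-reduce: drop elements whose leading term is divisible by another's, tail-reduce, and make monic.
Reduced Gröbner basis: {x - 1, z - 1}.
Label its elements g_1 = x - 1, g_2 = z - 1.

Reduce p = -5xz + 10x + 7z - 9 modulo G:
  leading term xz: subtract (-5z)·g_1 from -5xz + 10x + 7z - 9 → 10x + 2z - 9
  leading term x: subtract (10)·g_1 from 10x + 2z - 9 → 2z + 1
  leading term z: subtract (2)·g_2 from 2z + 1 → 3
  leading term 1: no divisor's leading term divides it; move 3 to the remainder.
  normal form = 3.
The normal form is nonzero, so p ∉ I. Since p minus its normal form lies in I, I + (p) = I + (r) where r = 3; decide whether this ideal is the whole ring.
Here r = 3 is a nonzero constant, hence a unit: 1 ∈ I + (p), the Gröbner basis of I + (p) is {1}, and the enlarged system has no common solution — adjoining p is inconsistent.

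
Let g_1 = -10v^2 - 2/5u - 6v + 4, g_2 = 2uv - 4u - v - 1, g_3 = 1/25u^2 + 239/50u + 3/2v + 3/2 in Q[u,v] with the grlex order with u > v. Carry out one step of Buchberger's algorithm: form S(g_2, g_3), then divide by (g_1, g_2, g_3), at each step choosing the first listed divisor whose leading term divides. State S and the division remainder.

lcm(LM(g_2), LM(g_3)) = u^2v.
S = (lcm/LT(g_2))·g_2 − (lcm/LT(g_3))·g_3 = -2u^2 - 120uv - 75/2v^2 - 1/2u - 75/2v.
Reduce S modulo (g_1, g_2, g_3) in that order:
  leading term u^2: subtract (-50)·g_3 from -2u^2 - 120uv - 75/2v^2 - 1/2u - 75/2v → -120uv - 75/2v^2 + 477/2u + 75/2v + 75
  leading term uv: subtract (-60)·g_2 from -120uv - 75/2v^2 + 477/2u + 75/2v + 75 → -75/2v^2 - 3/2u - 45/2v + 15
  leading term v^2: subtract (15/4)·g_1 from -75/2v^2 - 3/2u - 45/2v + 15 → 0
The remainder is 0, so this S-polynomial contributes no new basis element.

S(g_2, g_3) = -2u^2 - 120uv - 75/2v^2 - 1/2u - 75/2v; remainder on division = 0.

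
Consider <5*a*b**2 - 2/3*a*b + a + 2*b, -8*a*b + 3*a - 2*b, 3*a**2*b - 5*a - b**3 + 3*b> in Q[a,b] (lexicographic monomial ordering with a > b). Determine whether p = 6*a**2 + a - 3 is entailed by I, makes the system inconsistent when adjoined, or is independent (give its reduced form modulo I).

First compute the reduced Gröbner basis of I by Buchberger's algorithm.
f_1 = 5*a*b**2 - 2/3*a*b + a + 2*b, LT = a*b**2.
f_2 = -8*a*b + 3*a - 2*b, LT = a*b.
f_3 = 3*a**2*b - 5*a - b**3 + 3*b, LT = a**2*b.

S(f_1,f_2): lcm = a*b**2. S = 29/120*a*b + 1/5*a - 1/4*b**2 + 2/5*b.
  reduce S modulo (f_1, f_2, f_3):
  remainder 93/320*a - 1/4*b**2 + 163/480*b ≠ 0; add h_4 = 93/320*a - 1/4*b**2 + 163/480*b to the basis.

S(f_1,f_3): lcm = a**2*b**2. S = -2/15*a**2*b + 1/5*a**2 + 31/15*a*b + 1/3*b**4 - b**2.
  reduce S modulo (f_1, f_2, f_3, h_4):
  remainder 1/3*b**4 - 1141/2883*b**2 - 11744/8649*b ≠ 0; add h_5 = 1/3*b**4 - 1141/2883*b**2 - 11744/8649*b to the basis.

S(f_2,f_3): lcm = a**2*b. S = -3/8*a**2 + 1/4*a*b + 5/3*a + 1/3*b**3 - b.
  reduce S modulo (f_1, f_2, f_3, h_4, h_5):
  remainder 1/3*b**3 + 14680/8649*b**2 - 86605/25947*b ≠ 0; add h_6 = 1/3*b**3 + 14680/8649*b**2 - 86605/25947*b to the basis.

S(f_1,h_4): lcm = a*b**2. S = -2/15*a*b + 1/5*a + 80/93*b**4 - 326/279*b**3 + 2/5*b.
  reduce S modulo (f_1, f_2, f_3, h_4, h_5, h_6):
  remainder 5710988/804357*b**2 - 19154822/2413071*b ≠ 0; add h_7 = 5710988/804357*b**2 - 19154822/2413071*b to the basis.

S(f_2,h_4): lcm = a*b. S = -3/8*a + 80/93*b**3 - 326/279*b**2 + 1/4*b.
  reduce S modulo (f_1, f_2, f_3, h_4, h_5, h_6, h_7):
  remainder 3271640384/1195024239*b ≠ 0; add h_8 = 3271640384/1195024239*b to the basis.

The other S-polynomials (S(f_3,h_4), S(f_1,h_5), S(f_2,h_5), S(f_3,h_5), S(h_4,h_5), S(f_1,h_6), S(f_2,h_6), S(f_3,h_6), S(h_4,h_6), S(h_5,h_6), S(f_1,h_7), S(f_2,h_7), S(f_3,h_7), S(h_4,h_7), S(h_5,h_7), S(h_6,h_7), S(f_1,h_8), S(f_2,h_8), S(f_3,h_8), S(h_4,h_8), S(h_5,h_8), S(h_6,h_8), S(h_7,h_8)) all reduce to 0 modulo the current basis, so we have a Gröbner basis.
Inter-reduce: drop elements whose leading term is divisible by another's, tail-reduce, and make monic.
Reduced Gröbner basis: {a, b}.
Label its elements g_1 = a, g_2 = b.

Reduce p = 6*a**2 + a - 3 modulo G:
  leading term a**2: subtract (6*a)·g_1 from 6*a**2 + a - 3 → a - 3
  leading term a: subtract (1)·g_1 from a - 3 → -3
  leading term 1: no divisor's leading term divides it; move -3 to the remainder.
  normal form = -3.
The normal form is nonzero, so p ∉ I. Since p minus its normal form lies in I, I + (p) = I + (r) where r = -3; decide whether this ideal is the whole ring.
Here r = -3 is a nonzero constant, hence a unit: 1 ∈ I + (p), the Gröbner basis of I + (p) is {1}, and the enlarged system has no common solution — adjoining p is inconsistent.

Adjoining 6*a**2 + a - 3 makes the ideal the whole ring: the system is inconsistent.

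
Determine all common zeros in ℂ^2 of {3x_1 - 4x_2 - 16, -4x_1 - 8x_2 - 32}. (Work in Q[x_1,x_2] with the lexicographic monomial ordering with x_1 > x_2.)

Compute a lex Gröbner basis by Buchberger's algorithm.
f_1 = 3x_1 - 4x_2 - 16, LT = x_1.
f_2 = -4x_1 - 8x_2 - 32, LT = x_1.

S(f_1,f_2): lcm = x_1. S = -10/3x_2 - 40/3.
  leading term x_2: no divisor's leading term divides it; move -10/3x_2 to the remainder.
  leading term 1: no divisor's leading term divides it; move -40/3 to the remainder.
  remainder -10/3x_2 - 40/3 ≠ 0; add h_3 = -10/3x_2 - 40/3 to the basis.

The other S-polynomials (S(f_1,h_3), S(f_2,h_3)) all reduce to 0 modulo the current basis, so we have a Gröbner basis.
Inter-reduce: drop elements whose leading term is divisible by another's, tail-reduce, and make monic.
Reduced Gröbner basis: {x_1, x_2 + 4}.

From the last basis element, x_2 + 4 = 0, so x_2 takes values in {-4}. Each choice, substituted upward through the basis, yields the corresponding point(s) of the solution set.
  x_2 = -4: the earlier basis element becomes x_1 = 0, giving x_1 = 0 — point (0, -4).
Substituting each solution back into the original system confirms all equations vanish.
Zero-dimensionality of the ideal guarantees finitely many solutions over ℂ.

{(0, -4)}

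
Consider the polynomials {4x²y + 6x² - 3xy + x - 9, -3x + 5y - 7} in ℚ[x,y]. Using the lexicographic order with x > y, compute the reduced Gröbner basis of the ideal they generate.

G = {x - 5/3y + 7/3, y³ - 7/4y² - 73/50y + 48/25}

f_1 = 4x²y + 6x² - 3xy + x - 9, LT = x²y.
f_2 = -3x + 5y - 7, LT = x.

S(f_1,f_2): lcm = x²y. S = 3/2x² + 5/3xy² - 37/12xy + ¼x - 9/4.
  reduce S modulo (f_1, f_2):
  remainder 25/9y³ - 175/36y² - 73/18y + 16/3 ≠ 0; add g_3 = 25/9y³ - 175/36y² - 73/18y + 16/3 to the basis.

The other S-polynomials (S(f_1,g_3), S(f_2,g_3)) all reduce to 0 modulo the current basis, so we have a Gröbner basis.
Inter-reduce: drop elements whose leading term is divisible by another's, tail-reduce, and make monic.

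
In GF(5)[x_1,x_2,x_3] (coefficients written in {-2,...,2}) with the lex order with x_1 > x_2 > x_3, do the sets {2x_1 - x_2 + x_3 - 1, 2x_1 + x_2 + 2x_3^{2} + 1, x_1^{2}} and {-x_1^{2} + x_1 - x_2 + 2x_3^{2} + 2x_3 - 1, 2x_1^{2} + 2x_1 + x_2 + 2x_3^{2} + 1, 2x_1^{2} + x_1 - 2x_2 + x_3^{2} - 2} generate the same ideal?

Yes, the ideals are equal.

Two ideals are equal iff their reduced Gröbner bases coincide (the reduced basis is unique for a fixed ordering).
Buchberger on the first generating set:
f_1 = 2x_1 - x_2 + x_3 - 1, LT = x_1.
f_2 = 2x_1 + x_2 + 2x_3^{2} + 1, LT = x_1.
f_3 = x_1^{2}, LT = x_1^{2}.

S(f_1,f_2): lcm = x_1. S = -x_2 - x_3^{2} - 2x_3 - 1.
  reduce S modulo (f_1, f_2, f_3):
  remainder -x_2 - x_3^{2} - 2x_3 - 1 ≠ 0; add g_4 = -x_2 - x_3^{2} - 2x_3 - 1 to the basis.

S(f_1,f_3): lcm = x_1^{2}. S = 2x_1x_2 - 2x_1x_3 + 2x_1.
  reduce S modulo (f_1, f_2, f_3, g_4):
  remainder x_3^{4} + x_3^{3} - x_3^{2} ≠ 0; add g_5 = x_3^{4} + x_3^{3} - x_3^{2} to the basis.

The other S-polynomials (S(f_2,f_3), S(f_1,g_4), S(f_2,g_4), S(f_3,g_4), S(f_1,g_5), S(f_2,g_5), S(f_3,g_5), S(g_4,g_5)) all reduce to 0 modulo the current basis, so we have a Gröbner basis.
Inter-reduce: drop elements whose leading term is divisible by another's, tail-reduce, and make monic.
Reduced Gröbner basis: {x_1 - 2x_3^{2} - x_3, x_2 + x_3^{2} + 2x_3 + 1, x_3^{4} + x_3^{3} - x_3^{2}}.

Buchberger on the second generating set:
h_1 = -x_1^{2} + x_1 - x_2 + 2x_3^{2} + 2x_3 - 1, LT = x_1^{2}.
h_2 = 2x_1^{2} + 2x_1 + x_2 + 2x_3^{2} + 1, LT = x_1^{2}.
h_3 = 2x_1^{2} + x_1 - 2x_2 + x_3^{2} - 2, LT = x_1^{2}.

S(h_1,h_2): lcm = x_1^{2}. S = -2x_1 - 2x_2 + 2x_3^{2} - 2x_3 - 2.
  reduce S modulo (h_1, h_2, h_3):
  remainder -2x_1 - 2x_2 + 2x_3^{2} - 2x_3 - 2 ≠ 0; add k_4 = -2x_1 - 2x_2 + 2x_3^{2} - 2x_3 - 2 to the basis.

S(h_1,h_3): lcm = x_1^{2}. S = x_1 + 2x_2 - 2x_3 + 2.
  reduce S modulo (h_1, h_2, h_3, k_4):
  remainder x_2 + x_3^{2} + 2x_3 + 1 ≠ 0; add k_5 = x_2 + x_3^{2} + 2x_3 + 1 to the basis.

S(h_1,k_4): lcm = x_1^{2}. S = -x_1x_2 + x_1x_3^{2} - x_1x_3 - 2x_1 + x_2 - 2x_3^{2} - 2x_3 + 1.
  reduce S modulo (h_1, h_2, h_3, k_4, k_5):
  remainder -x_3^{4} - x_3^{3} + x_3^{2} ≠ 0; add k_6 = -x_3^{4} - x_3^{3} + x_3^{2} to the basis.

The other S-polynomials (S(h_2,h_3), S(h_2,k_4), S(h_3,k_4), S(h_1,k_5), S(h_2,k_5), S(h_3,k_5), S(k_4,k_5), S(h_1,k_6), S(h_2,k_6), S(h_3,k_6), S(k_4,k_6), S(k_5,k_6)) all reduce to 0 modulo the current basis, so we have a Gröbner basis.
Inter-reduce: drop elements whose leading term is divisible by another's, tail-reduce, and make monic.
Reduced Gröbner basis: {x_1 - 2x_3^{2} - x_3, x_2 + x_3^{2} + 2x_3 + 1, x_3^{4} + x_3^{3} - x_3^{2}}.

The two bases agree; hence the ideals are identical.
The choice of monomial ordering does not affect the verdict — as long as both bases are computed under the same ordering, their equality decides ideal equality.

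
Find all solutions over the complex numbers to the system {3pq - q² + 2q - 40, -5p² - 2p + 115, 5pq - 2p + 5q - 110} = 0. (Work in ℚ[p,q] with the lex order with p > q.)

{(-5, -5)}

Compute a lex Gröbner basis by Buchberger's algorithm.
f_1 = 3pq - q² + 2q - 40, LT = pq.
f_2 = -5p² - 2p + 115, LT = p².
f_3 = 5pq - 2p + 5q - 110, LT = pq.

S(f_1,f_2): lcm = p²q. S = -⅓pq² + 4/15pq - 40/3p + 23q.
  leading term pq²: subtract (-1/9q)·f_1 from -⅓pq² + 4/15pq - 40/3p + 23q → 4/15pq - 40/3p - 1/9q³ + 2/9q² + 167/9q
  leading term pq: subtract (4/45)·f_1 from 4/15pq - 40/3p - 1/9q³ + 2/9q² + 167/9q → -40/3p - 1/9q³ + 14/45q² + 827/45q + 32/9
  leading term p: no divisor's leading term divides it; move -40/3p to the remainder.
  leading term q³: no divisor's leading term divides it; move -1/9q³ to the remainder.
  leading term q²: no divisor's leading term divides it; move 14/45q² to the remainder.
  leading term q: no divisor's leading term divides it; move 827/45q to the remainder.
  leading term 1: no divisor's leading term divides it; move 32/9 to the remainder.
  remainder -40/3p - 1/9q³ + 14/45q² + 827/45q + 32/9 ≠ 0; add h_4 = -40/3p - 1/9q³ + 14/45q² + 827/45q + 32/9 to the basis.

S(f_1,f_3): lcm = pq. S = ⅖p - ⅓q² - ⅓q + 26/3.
  leading term p: subtract (-3/100)·h_4 from ⅖p - ⅓q² - ⅓q + 26/3 → -1/300q³ - 81/250q² + 109/500q + 658/75
  leading term q³: no divisor's leading term divides it; move -1/300q³ to the remainder.
  leading term q²: no divisor's leading term divides it; move -81/250q² to the remainder.
  leading term q: no divisor's leading term divides it; move 109/500q to the remainder.
  leading term 1: no divisor's leading term divides it; move 658/75 to the remainder.
  remainder -1/300q³ - 81/250q² + 109/500q + 658/75 ≠ 0; add h_5 = -1/300q³ - 81/250q² + 109/500q + 658/75 to the basis.

S(f_2,f_3): lcm = p²q. S = ⅖p² - ⅗pq + 22p - 23q.
  leading term p²: subtract (-2/25)·f_2 from ⅖p² - ⅗pq + 22p - 23q → -⅗pq + 546/25p - 23q + 46/5
  leading term pq: subtract (-⅕)·f_1 from -⅗pq + 546/25p - 23q + 46/5 → 546/25p - ⅕q² - 113/5q + 6/5
  leading term p: subtract (-819/500)·h_4 from 546/25p - ⅕q² - 113/5q + 6/5 → -91/500q³ + 387/1250q² + 18757/2500q + 878/125
  leading term q³: subtract (273/5)·h_5 from -91/500q³ + 387/1250q² + 18757/2500q + 878/125 → 18q² - 22/5q - 472
  leading term q²: no divisor's leading term divides it; move 18q² to the remainder.
  leading term q: no divisor's leading term divides it; move -22/5q to the remainder.
  leading term 1: no divisor's leading term divides it; move -472 to the remainder.
  remainder 18q² - 22/5q - 472 ≠ 0; add h_6 = 18q² - 22/5q - 472 to the basis.

S(f_1,h_4): lcm = pq. S = -1/120q⁴ + 7/300q³ + 209/200q² + 14/15q - 40/3.
  leading term q⁴: subtract (5/2q)·h_5 from -1/120q⁴ + 7/300q³ + 209/200q² + 14/15q - 40/3 → ⅚q³ + ½q² - 21q - 40/3
  leading term q³: subtract (-250)·h_5 from ⅚q³ + ½q² - 21q - 40/3 → -161/2q² + 67/2q + 2180
  leading term q²: subtract (-161/36)·h_6 from -161/2q² + 67/2q + 2180 → 622/45q + 622/9
  leading term q: no divisor's leading term divides it; move 622/45q to the remainder.
  leading term 1: no divisor's leading term divides it; move 622/9 to the remainder.
  remainder 622/45q + 622/9 ≠ 0; add h_7 = 622/45q + 622/9 to the basis.

The other S-polynomials (S(f_2,h_4), S(f_3,h_4), S(f_1,h_5), S(f_2,h_5), S(f_3,h_5), S(h_4,h_5), S(f_1,h_6), S(f_2,h_6), S(f_3,h_6), S(h_4,h_6), S(h_5,h_6), S(f_1,h_7), S(f_2,h_7), S(f_3,h_7), S(h_4,h_7), S(h_5,h_7), S(h_6,h_7)) all reduce to 0 modulo the current basis, so we have a Gröbner basis.
Inter-reduce: drop elements whose leading term is divisible by another's, tail-reduce, and make monic.
Reduced Gröbner basis: {p + 5, q + 5}.

From the last basis element, q + 5 = 0, so q takes values in {-5}. Each choice, substituted upward through the basis, yields the corresponding point(s) of the solution set.
  q = -5: the earlier basis element becomes p + 5 = 0, giving p = -5 — point (-5, -5).
Check: every point annihilates each of the original generators.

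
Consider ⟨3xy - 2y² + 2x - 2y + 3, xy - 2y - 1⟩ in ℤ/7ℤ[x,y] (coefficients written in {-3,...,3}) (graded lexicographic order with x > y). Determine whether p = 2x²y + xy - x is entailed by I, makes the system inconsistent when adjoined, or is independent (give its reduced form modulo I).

First compute the reduced Gröbner basis of I by Buchberger's algorithm.
f_1 = 3xy - 2y² + 2x - 2y + 3, LT = xy.
f_2 = xy - 2y - 1, LT = xy.

S(f_1,f_2): lcm = xy. S = -3y² + 3x - y + 2.
  reduce S modulo (f_1, f_2):
  remainder -3y² + 3x - y + 2 ≠ 0; add h_3 = -3y² + 3x - y + 2 to the basis.

S(f_1,h_3): lcm = xy². S = -3y³ + x² - 2xy - 3y² + 3x + y.
  reduce S modulo (f_1, f_2, h_3):
  remainder x² + x - y + 3 ≠ 0; add h_4 = x² + x - y + 3 to the basis.

The other S-polynomials (S(f_2,h_3), S(f_1,h_4), S(f_2,h_4), S(h_3,h_4)) all reduce to 0 modulo the current basis, so we have a Gröbner basis.
Inter-reduce: drop elements whose leading term is divisible by another's, tail-reduce, and make monic.
Reduced Gröbner basis: {x² + x - y + 3, xy - 2y - 1, y² - x - 2y - 3}.
Label its elements g_1 = x² + x - y + 3, g_2 = xy - 2y - 1, g_3 = y² - x - 2y - 3.

Reduce p = 2x²y + xy - x modulo G:
  leading term x²y: subtract (2y)·g_1 from 2x²y + xy - x → -xy + 2y² - x + y
  leading term xy: subtract (-1)·g_2 from -xy + 2y² - x + y → 2y² - x - y - 1
  leading term y²: subtract (2)·g_3 from 2y² - x - y - 1 → x + 3y - 2
  leading term x: no divisor's leading term divides it; move x to the remainder.
  leading term y: no divisor's leading term divides it; move 3y to the remainder.
  leading term 1: no divisor's leading term divides it; move -2 to the remainder.
  normal form = x + 3y - 2.
The normal form is nonzero, so p ∉ I. Since p minus its normal form lies in I, I + (p) = I + (r) where r = x + 3y - 2; decide whether this ideal is the whole ring.
Run Buchberger on G together with r (pairs among the g_i already reduce to 0 since G is a Gröbner basis):
g_1 = x² + x - y + 3, LT = x².
g_2 = xy - 2y - 1, LT = xy.
g_3 = y² - x - 2y - 3, LT = y².
r = x + 3y - 2, LT = x.

S(g_1,r): lcm = x². S = -3xy + 3x - y + 3.
  reduce S modulo (g_1, g_2, g_3, r):
  remainder -2y - 1 ≠ 0; add m_5 = -2y - 1 to the basis.

The other S-polynomials (S(g_1,g_2), S(g_1,g_3), S(g_2,g_3), S(g_2,r), S(g_3,r), S(g_1,m_5), S(g_2,m_5), S(g_3,m_5), S(r,m_5)) all reduce to 0 modulo the current basis, so we have a Gröbner basis.
Inter-reduce: drop elements whose leading term is divisible by another's, tail-reduce, and make monic.
Reduced Gröbner basis: {x, y - 3}.
The reduced Gröbner basis of I + (p) is {x, y - 3} ≠ {1}, a proper ideal, so the enlarged system stays consistent: p is independent of I, with normal form x + 3y - 2.

Ideal membership is decidable via reduction modulo a Gröbner basis.

2x²y + xy - x is independent of I; its normal form modulo I is x + 3y - 2.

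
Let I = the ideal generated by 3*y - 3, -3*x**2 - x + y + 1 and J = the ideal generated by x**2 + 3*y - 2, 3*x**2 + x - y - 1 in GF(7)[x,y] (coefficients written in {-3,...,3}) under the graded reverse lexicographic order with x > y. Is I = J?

No, the ideals differ.

Two ideals are equal iff their reduced Gröbner bases coincide (the reduced basis is unique for a fixed ordering).
Buchberger on the first generating set:
f_1 = 3*y - 3, LT = y.
f_2 = -3*x**2 - x + y + 1, LT = x**2.

The S-polynomials (S(f_1,f_2)) all reduce to 0 modulo the current basis, so we have a Gröbner basis.
Inter-reduce: drop elements whose leading term is divisible by another's, tail-reduce, and make monic.
Reduced Gröbner basis: {x**2 - 2*x - 3, y - 1}.

Buchberger on the second generating set:
h_1 = x**2 + 3*y - 2, LT = x**2.
h_2 = 3*x**2 + x - y - 1, LT = x**2.

S(h_1,h_2): lcm = x**2. S = 2*x + y + 3.
  leading term x: no divisor's leading term divides it; move 2*x to the remainder.
  leading term y: no divisor's leading term divides it; move y to the remainder.
  leading term 1: no divisor's leading term divides it; move 3 to the remainder.
  remainder 2*x + y + 3 ≠ 0; add k_3 = 2*x + y + 3 to the basis.

S(h_1,k_3): lcm = x**2. S = 3*x*y + 2*x + 3*y - 2.
  leading term x*y: subtract (-2*y)·k_3 from 3*x*y + 2*x + 3*y - 2 → 2*y**2 + 2*x + 2*y - 2
  leading term y**2: no divisor's leading term divides it; move 2*y**2 to the remainder.
  leading term x: subtract (1)·k_3 from 2*x + 2*y - 2 → y + 2
  leading term y: no divisor's leading term divides it; move y to the remainder.
  leading term 1: no divisor's leading term divides it; move 2 to the remainder.
  remainder 2*y**2 + y + 2 ≠ 0; add k_4 = 2*y**2 + y + 2 to the basis.

The other S-polynomials (S(h_2,k_3), S(h_1,k_4), S(h_2,k_4), S(k_3,k_4)) all reduce to 0 modulo the current basis, so we have a Gröbner basis.
Inter-reduce: drop elements whose leading term is divisible by another's, tail-reduce, and make monic.
Reduced Gröbner basis: {y**2 - 3*y + 1, x - 3*y - 2}.

Since the reduced bases disagree, the two ideals are not the same.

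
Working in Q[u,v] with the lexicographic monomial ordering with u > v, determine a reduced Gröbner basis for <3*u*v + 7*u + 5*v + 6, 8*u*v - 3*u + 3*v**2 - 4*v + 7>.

G = {u - 9/65*v**2 + 4/5*v + 27/65, v**3 - 31/9*v**2 - 40/9*v + 67/9}

This is the nonlinear analogue of row-reducing a linear system.

f_1 = 3*u*v + 7*u + 5*v + 6, LT = u*v.
f_2 = 8*u*v - 3*u + 3*v**2 - 4*v + 7, LT = u*v.

S(f_1,f_2): lcm = u*v. S = 65/24*u - 3/8*v**2 + 13/6*v + 9/8.
  leading term u: no divisor's leading term divides it; move 65/24*u to the remainder.
  leading term v**2: no divisor's leading term divides it; move -3/8*v**2 to the remainder.
  leading term v: no divisor's leading term divides it; move 13/6*v to the remainder.
  leading term 1: no divisor's leading term divides it; move 9/8 to the remainder.
  remainder 65/24*u - 3/8*v**2 + 13/6*v + 9/8 ≠ 0; add g_3 = 65/24*u - 3/8*v**2 + 13/6*v + 9/8 to the basis.

S(f_1,g_3): lcm = u*v. S = 7/3*u + 9/65*v**3 - 4/5*v**2 + 244/195*v + 2.
  leading term u: subtract (56/65)·g_3 from 7/3*u + 9/65*v**3 - 4/5*v**2 + 244/195*v + 2 → 9/65*v**3 - 31/65*v**2 - 8/13*v + 67/65
  leading term v**3: no divisor's leading term divides it; move 9/65*v**3 to the remainder.
  leading term v**2: no divisor's leading term divides it; move -31/65*v**2 to the remainder.
  leading term v: no divisor's leading term divides it; move -8/13*v to the remainder.
  leading term 1: no divisor's leading term divides it; move 67/65 to the remainder.
  remainder 9/65*v**3 - 31/65*v**2 - 8/13*v + 67/65 ≠ 0; add g_4 = 9/65*v**3 - 31/65*v**2 - 8/13*v + 67/65 to the basis.

S(f_2,g_3): lcm = u*v. S = -3/8*u + 9/65*v**3 - 17/40*v**2 - 119/130*v + 7/8.
  leading term u: subtract (-9/65)·g_3 from -3/8*u + 9/65*v**3 - 17/40*v**2 - 119/130*v + 7/8 → 9/65*v**3 - 31/65*v**2 - 8/13*v + 67/65
  leading term v**3: subtract (1)·g_4 from 9/65*v**3 - 31/65*v**2 - 8/13*v + 67/65 → 0
  remainder 0.

S(f_1,g_4): lcm = u*v**3. S = 52/9*u*v**2 + 40/9*u*v - 67/9*u + 5/3*v**3 + 2*v**2.
  leading term u*v**2: subtract (52/27*v)·f_1 from 52/9*u*v**2 + 40/9*u*v - 67/9*u + 5/3*v**3 + 2*v**2 → -244/27*u*v - 67/9*u + 5/3*v**3 - 206/27*v**2 - 104/9*v
  leading term u*v: subtract (-244/81)·f_1 from -244/27*u*v - 67/9*u + 5/3*v**3 - 206/27*v**2 - 104/9*v → 1105/81*u + 5/3*v**3 - 206/27*v**2 + 284/81*v + 488/27
  leading term u: subtract (136/27)·g_3 from 1105/81*u + 5/3*v**3 - 206/27*v**2 + 284/81*v + 488/27 → 5/3*v**3 - 155/27*v**2 - 200/27*v + 335/27
  leading term v**3: subtract (325/27)·g_4 from 5/3*v**3 - 155/27*v**2 - 200/27*v + 335/27 → 0
  remainder 0.

S(f_2,g_4): lcm = u*v**3. S = 221/72*u*v**2 + 40/9*u*v - 67/9*u + 3/8*v**4 - 1/2*v**3 + 7/8*v**2.
  leading term u*v**2: subtract (221/216*v)·f_1 from 221/72*u*v**2 + 40/9*u*v - 67/9*u + 3/8*v**4 - 1/2*v**3 + 7/8*v**2 → -587/216*u*v - 67/9*u + 3/8*v**4 - 1/2*v**3 - 229/54*v**2 - 221/36*v
  leading term u*v: subtract (-587/648)·f_1 from -587/216*u*v - 67/9*u + 3/8*v**4 - 1/2*v**3 - 229/54*v**2 - 221/36*v → -715/648*u + 3/8*v**4 - 1/2*v**3 - 229/54*v**2 - 1043/648*v + 587/108
  leading term u: subtract (-11/27)·g_3 from -715/648*u + 3/8*v**4 - 1/2*v**3 - 229/54*v**2 - 1043/648*v + 587/108 → 3/8*v**4 - 1/2*v**3 - 949/216*v**2 - 157/216*v + 1273/216
  leading term v**4: subtract (65/24*v)·g_4 from 3/8*v**4 - 1/2*v**3 - 949/216*v**2 - 157/216*v + 1273/216 → 19/24*v**3 - 589/216*v**2 - 95/27*v + 1273/216
  leading term v**3: subtract (1235/216)·g_4 from 19/24*v**3 - 589/216*v**2 - 95/27*v + 1273/216 → 0
  remainder 0.

S(g_3,g_4): leading monomials are coprime, so the S-polynomial reduces to 0 (Buchberger's first criterion).
Every S-polynomial of the final basis reduces to 0, so we have a Gröbner basis.
Inter-reduce: drop elements whose leading term is divisible by another's, tail-reduce, and make monic.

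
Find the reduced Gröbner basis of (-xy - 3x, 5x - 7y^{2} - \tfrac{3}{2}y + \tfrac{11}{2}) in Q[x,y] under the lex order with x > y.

G = {x - \tfrac{7}{5}y^{2} - \tfrac{3}{10}y + \tfrac{11}{10}, y^{3} + \tfrac{45}{14}y^{2} - \tfrac{1}{7}y - \tfrac{33}{14}}

f_1 = -xy - 3x, LT = xy.
f_2 = 5x - 7y^{2} - \tfrac{3}{2}y + \tfrac{11}{2}, LT = x.

S(f_1,f_2): lcm = xy. S = 3x + \tfrac{7}{5}y^{3} + \tfrac{3}{10}y^{2} - \tfrac{11}{10}y.
  leading term x: subtract (\tfrac{3}{5})·f_2 from 3x + \tfrac{7}{5}y^{3} + \tfrac{3}{10}y^{2} - \tfrac{11}{10}y → \tfrac{7}{5}y^{3} + \tfrac{9}{2}y^{2} - \tfrac{1}{5}y - \tfrac{33}{10}
  leading term y^{3}: no divisor's leading term divides it; move \tfrac{7}{5}y^{3} to the remainder.
  leading term y^{2}: no divisor's leading term divides it; move \tfrac{9}{2}y^{2} to the remainder.
  leading term y: no divisor's leading term divides it; move -\tfrac{1}{5}y to the remainder.
  leading term 1: no divisor's leading term divides it; move -\tfrac{33}{10} to the remainder.
  remainder \tfrac{7}{5}y^{3} + \tfrac{9}{2}y^{2} - \tfrac{1}{5}y - \tfrac{33}{10} ≠ 0; add g_3 = \tfrac{7}{5}y^{3} + \tfrac{9}{2}y^{2} - \tfrac{1}{5}y - \tfrac{33}{10} to the basis.

S(f_1,g_3): lcm = xy^{3}. S = -\tfrac{3}{14}xy^{2} + \tfrac{1}{7}xy + \tfrac{33}{14}x.
  leading term xy^{2}: subtract (\tfrac{3}{14}y)·f_1 from -\tfrac{3}{14}xy^{2} + \tfrac{1}{7}xy + \tfrac{33}{14}x → \tfrac{11}{14}xy + \tfrac{33}{14}x
  leading term xy: subtract (-\tfrac{11}{14})·f_1 from \tfrac{11}{14}xy + \tfrac{33}{14}x → 0
  remainder 0.

S(f_2,g_3): leading monomials are coprime, so the S-polynomial reduces to 0 (Buchberger's first criterion).
Every S-polynomial of the final basis reduces to 0, so we have a Gröbner basis.
Inter-reduce: drop elements whose leading term is divisible by another's, tail-reduce, and make monic.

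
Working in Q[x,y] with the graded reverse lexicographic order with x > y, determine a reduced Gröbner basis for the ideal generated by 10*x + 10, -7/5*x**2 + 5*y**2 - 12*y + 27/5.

G = {y**2 - 12/5*y + 4/5, x + 1}

f_1 = 10*x + 10, LT = x.
f_2 = -7/5*x**2 + 5*y**2 - 12*y + 27/5, LT = x**2.

S(f_1,f_2): lcm = x**2. S = 25/7*y**2 + x - 60/7*y + 27/7.
  reduce S modulo (f_1, f_2):
  remainder 25/7*y**2 - 60/7*y + 20/7 ≠ 0; add g_3 = 25/7*y**2 - 60/7*y + 20/7 to the basis.

The other S-polynomials (S(f_1,g_3), S(f_2,g_3)) all reduce to 0 modulo the current basis, so we have a Gröbner basis.
Inter-reduce: drop elements whose leading term is divisible by another's, tail-reduce, and make monic.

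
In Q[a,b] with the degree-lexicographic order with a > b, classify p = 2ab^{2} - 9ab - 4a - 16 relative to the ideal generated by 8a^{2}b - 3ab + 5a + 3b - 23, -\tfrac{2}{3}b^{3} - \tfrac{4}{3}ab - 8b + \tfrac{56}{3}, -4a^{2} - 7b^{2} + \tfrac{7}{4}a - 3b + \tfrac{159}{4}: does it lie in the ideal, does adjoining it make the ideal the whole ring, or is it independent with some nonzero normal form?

Adjoining 2ab^{2} - 9ab - 4a - 16 makes the ideal the whole ring: the system is inconsistent.

First compute the reduced Gröbner basis of I by Buchberger's algorithm.
f_1 = 8a^{2}b - 3ab + 5a + 3b - 23, LT = a^{2}b.
f_2 = -\tfrac{2}{3}b^{3} - \tfrac{4}{3}ab - 8b + \tfrac{56}{3}, LT = b^{3}.
f_3 = -4a^{2} - 7b^{2} + \tfrac{7}{4}a - 3b + \tfrac{159}{4}, LT = a^{2}.

S(f_1,f_2): lcm = a^{2}b^{3}. S = -2a^{3}b - \tfrac{3}{8}ab^{3} - 12a^{2}b + \tfrac{5}{8}ab^{2} + \tfrac{3}{8}b^{3} + 28a^{2} - \tfrac{23}{8}b^{2}.
  reduce S modulo (f_1, f_2, f_3):
  remainder \tfrac{5}{8}ab^{2} - \tfrac{865}{16}b^{2} + \tfrac{259}{64}a - \tfrac{351}{16}b + \tfrac{17067}{64} ≠ 0; add h_4 = \tfrac{5}{8}ab^{2} - \tfrac{865}{16}b^{2} + \tfrac{259}{64}a - \tfrac{351}{16}b + \tfrac{17067}{64} to the basis.

S(f_1,f_3): lcm = a^{2}b. S = -\tfrac{7}{4}b^{3} + \tfrac{1}{16}ab - \tfrac{3}{4}b^{2} + \tfrac{5}{8}a + \tfrac{165}{16}b - \tfrac{23}{8}.
  reduce S modulo (f_1, f_2, f_3, h_4):
  remainder \tfrac{57}{16}ab - \tfrac{3}{4}b^{2} + \tfrac{5}{8}a + \tfrac{501}{16}b - \tfrac{415}{8} ≠ 0; add h_5 = \tfrac{57}{16}ab - \tfrac{3}{4}b^{2} + \tfrac{5}{8}a + \tfrac{501}{16}b - \tfrac{415}{8} to the basis.

S(f_1,h_4): lcm = a^{2}b^{2}. S = \tfrac{689}{8}ab^{2} - \tfrac{259}{40}a^{2} + \tfrac{1429}{40}ab + \tfrac{3}{8}b^{2} - \tfrac{17067}{40}a - \tfrac{23}{8}b.
  reduce S modulo (f_1, f_2, f_3, h_4, h_5):
  remainder \tfrac{22705881}{3040}b^{2} - \tfrac{36240499}{36480}a + \tfrac{8241333}{3040}b - \tfrac{1323914779}{36480} ≠ 0; add h_6 = \tfrac{22705881}{3040}b^{2} - \tfrac{36240499}{36480}a + \tfrac{8241333}{3040}b - \tfrac{1323914779}{36480} to the basis.

S(f_3,h_4): lcm = a^{2}b^{2}. S = \tfrac{7}{4}b^{4} + \tfrac{1377}{16}ab^{2} + \tfrac{3}{4}b^{3} - \tfrac{259}{40}a^{2} + \tfrac{351}{10}ab - \tfrac{159}{16}b^{2} - \tfrac{17067}{40}a.
  reduce S modulo (f_1, f_2, f_3, h_4, h_5, h_6):
  remainder -\tfrac{118640420717}{5449411440}a + \tfrac{9064934297}{151372540}b - \tfrac{70119608191}{495401040} ≠ 0; add h_7 = -\tfrac{118640420717}{5449411440}a + \tfrac{9064934297}{151372540}b - \tfrac{70119608191}{495401040} to the basis.

S(f_1,h_5): lcm = a^{2}b. S = \tfrac{4}{19}ab^{2} - \tfrac{10}{57}a^{2} - \tfrac{1393}{152}ab + \tfrac{6925}{456}a + \tfrac{3}{8}b - \tfrac{23}{8}.
  reduce S modulo (f_1, f_2, f_3, h_4, h_5, h_6, h_7):
  remainder \tfrac{3536226316200971}{27050015923476}b - \tfrac{3536226316200971}{13525007961738} ≠ 0; add h_8 = \tfrac{3536226316200971}{27050015923476}b - \tfrac{3536226316200971}{13525007961738} to the basis.

The other S-polynomials (S(f_2,f_3), S(f_2,h_4), S(f_2,h_5), S(f_3,h_5), S(h_4,h_5), S(f_1,h_6), S(f_2,h_6), S(f_3,h_6), S(h_4,h_6), S(h_5,h_6), S(f_1,h_7), S(f_2,h_7), S(f_3,h_7), S(h_4,h_7), S(h_5,h_7), S(h_6,h_7), S(f_1,h_8), S(f_2,h_8), S(f_3,h_8), S(h_4,h_8), S(h_5,h_8), S(h_6,h_8), S(h_7,h_8)) all reduce to 0 modulo the current basis, so we have a Gröbner basis.
Inter-reduce: drop elements whose leading term is divisible by another's, tail-reduce, and make monic.
Reduced Gröbner basis: {a + 1, b - 2}.
Label its elements g_1 = a + 1, g_2 = b - 2.

Reduce p = 2ab^{2} - 9ab - 4a - 16 modulo G:
  leading term ab^{2}: subtract (2b^{2})·g_1 from 2ab^{2} - 9ab - 4a - 16 → -9ab - 2b^{2} - 4a - 16
  leading term ab: subtract (-9b)·g_1 from -9ab - 2b^{2} - 4a - 16 → -2b^{2} - 4a + 9b - 16
  leading term b^{2}: subtract (-2b)·g_2 from -2b^{2} - 4a + 9b - 16 → -4a + 5b - 16
  leading term a: subtract (-4)·g_1 from -4a + 5b - 16 → 5b - 12
  leading term b: subtract (5)·g_2 from 5b - 12 → -2
  leading term 1: no divisor's leading term divides it; move -2 to the remainder.
  normal form = -2.
The normal form is nonzero, so p ∉ I. Since p minus its normal form lies in I, I + (p) = I + (r) where r = -2; decide whether this ideal is the whole ring.
Here r = -2 is a nonzero constant, hence a unit: 1 ∈ I + (p), the Gröbner basis of I + (p) is {1}, and the enlarged system has no common solution — adjoining p is inconsistent.

The remainder on division by a Gröbner basis is unique — it is the normal form.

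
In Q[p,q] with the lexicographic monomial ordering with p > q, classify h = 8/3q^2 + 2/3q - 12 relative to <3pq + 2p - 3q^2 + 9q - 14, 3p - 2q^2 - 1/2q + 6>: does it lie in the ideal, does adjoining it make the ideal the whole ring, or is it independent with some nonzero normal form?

8/3q^2 + 2/3q - 12 is independent of I; its normal form modulo I is 8/3q^2 + 2/3q - 12.

First compute the reduced Gröbner basis of I by Buchberger's algorithm.
f_1 = 3pq + 2p - 3q^2 + 9q - 14, LT = pq.
f_2 = 3p - 2q^2 - 1/2q + 6, LT = p.

S(f_1,f_2): lcm = pq. S = 2/3p + 2/3q^3 - 5/6q^2 + q - 14/3.
  reduce S modulo (f_1, f_2):
  remainder 2/3q^3 - 7/18q^2 + 10/9q - 6 ≠ 0; add k_3 = 2/3q^3 - 7/18q^2 + 10/9q - 6 to the basis.

The other S-polynomials (S(f_1,k_3), S(f_2,k_3)) all reduce to 0 modulo the current basis, so we have a Gröbner basis.
Inter-reduce: drop elements whose leading term is divisible by another's, tail-reduce, and make monic.
Reduced Gröbner basis: {p - 2/3q^2 - 1/6q + 2, q^3 - 7/12q^2 + 5/3q - 9}.
Label its elements g_1 = p - 2/3q^2 - 1/6q + 2, g_2 = q^3 - 7/12q^2 + 5/3q - 9.

Reduce h = 8/3q^2 + 2/3q - 12 modulo G:
  leading term q^2: no divisor's leading term divides it; move 8/3q^2 to the remainder.
  leading term q: no divisor's leading term divides it; move 2/3q to the remainder.
  leading term 1: no divisor's leading term divides it; move -12 to the remainder.
  normal form = 8/3q^2 + 2/3q - 12.
The normal form is nonzero, so h ∉ I. Since h minus its normal form lies in I, I + (h) = I + (r) where r = 8/3q^2 + 2/3q - 12; decide whether this ideal is the whole ring.
Run Buchberger on G together with r (pairs among the g_i already reduce to 0 since G is a Gröbner basis):
g_1 = p - 2/3q^2 - 1/6q + 2, LT = p.
g_2 = q^3 - 7/12q^2 + 5/3q - 9, LT = q^3.
r = 8/3q^2 + 2/3q - 12, LT = q^2.

S(g_2,r): lcm = q^3. S = -5/6q^2 + 37/6q - 9.
  reduce S modulo (g_1, g_2, r):
  remainder 51/8q - 51/4 ≠ 0; add m_4 = 51/8q - 51/4 to the basis.

The other S-polynomials (S(g_1,g_2), S(g_1,r), S(g_1,m_4), S(g_2,m_4), S(r,m_4)) all reduce to 0 modulo the current basis, so we have a Gröbner basis.
Inter-reduce: drop elements whose leading term is divisible by another's, tail-reduce, and make monic.
Reduced Gröbner basis: {p - 1, q - 2}.
The reduced Gröbner basis of I + (h) is {p - 1, q - 2} ≠ {1}, a proper ideal, so the enlarged system stays consistent: h is independent of I, with normal form 8/3q^2 + 2/3q - 12.

Ideal membership is decidable via reduction modulo a Gröbner basis.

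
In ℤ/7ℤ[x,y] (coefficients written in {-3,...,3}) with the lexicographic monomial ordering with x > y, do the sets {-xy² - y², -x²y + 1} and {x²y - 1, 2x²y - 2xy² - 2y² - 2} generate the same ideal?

Since reduced Gröbner bases are canonical representatives of ideals under a given ordering, it suffices to compute and compare them.
Buchberger on the first generating set:
f_1 = -xy² - y², LT = xy².
f_2 = -x²y + 1, LT = x²y.

S(f_1,f_2): lcm = x²y². S = xy² + y.
  leading term xy²: subtract (-1)·f_1 from xy² + y → -y² + y
  leading term y²: no divisor's leading term divides it; move -y² to the remainder.
  leading term y: no divisor's leading term divides it; move y to the remainder.
  remainder -y² + y ≠ 0; add g_3 = -y² + y to the basis.

S(f_1,g_3): lcm = xy². S = xy + y².
  leading term xy: no divisor's leading term divides it; move xy to the remainder.
  leading term y²: subtract (-1)·g_3 from y² → y
  leading term y: no divisor's leading term divides it; move y to the remainder.
  remainder xy + y ≠ 0; add g_4 = xy + y to the basis.

S(f_2,g_3): lcm = x²y². S = x²y - y.
  leading term x²y: subtract (-1)·f_2 from x²y - y → -y + 1
  leading term y: no divisor's leading term divides it; move -y to the remainder.
  leading term 1: no divisor's leading term divides it; move 1 to the remainder.
  remainder -y + 1 ≠ 0; add g_5 = -y + 1 to the basis.

S(f_2,g_5): lcm = x²y. S = x² - 1.
  leading term x²: no divisor's leading term divides it; move x² to the remainder.
  leading term 1: no divisor's leading term divides it; move -1 to the remainder.
  remainder x² - 1 ≠ 0; add g_6 = x² - 1 to the basis.

S(g_4,g_5): lcm = xy. S = x + y.
  leading term x: no divisor's leading term divides it; move x to the remainder.
  leading term y: subtract (-1)·g_5 from y → 1
  leading term 1: no divisor's leading term divides it; move 1 to the remainder.
  remainder x + 1 ≠ 0; add g_7 = x + 1 to the basis.

The other S-polynomials (S(f_1,g_4), S(f_2,g_4), S(g_3,g_4), S(f_1,g_5), S(g_3,g_5), S(f_1,g_6), S(f_2,g_6), S(g_3,g_6), S(g_4,g_6), S(g_5,g_6), S(f_1,g_7), S(f_2,g_7), S(g_3,g_7), S(g_4,g_7), S(g_5,g_7), S(g_6,g_7)) all reduce to 0 modulo the current basis, so we have a Gröbner basis.
Inter-reduce: drop elements whose leading term is divisible by another's, tail-reduce, and make monic.
Reduced Gröbner basis: {x + 1, y - 1}.

Buchberger on the second generating set:
h_1 = x²y - 1, LT = x²y.
h_2 = 2x²y - 2xy² - 2y² - 2, LT = x²y.

S(h_1,h_2): lcm = x²y. S = xy² + y².
  leading term xy²: no divisor's leading term divides it; move xy² to the remainder.
  leading term y²: no divisor's leading term divides it; move y² to the remainder.
  remainder xy² + y² ≠ 0; add k_3 = xy² + y² to the basis.

S(h_1,k_3): lcm = x²y². S = -xy² - y.
  leading term xy²: subtract (-1)·k_3 from -xy² - y → y² - y
  leading term y²: no divisor's leading term divides it; move y² to the remainder.
  leading term y: no divisor's leading term divides it; move -y to the remainder.
  remainder y² - y ≠ 0; add k_4 = y² - y to the basis.

S(h_1,k_4): lcm = x²y². S = x²y - y.
  leading term x²y: subtract (1)·h_1 from x²y - y → -y + 1
  leading term y: no divisor's leading term divides it; move -y to the remainder.
  leading term 1: no divisor's leading term divides it; move 1 to the remainder.
  remainder -y + 1 ≠ 0; add k_5 = -y + 1 to the basis.

S(k_3,k_4): lcm = xy². S = xy + y².
  leading term xy: subtract (-x)·k_5 from xy + y² → x + y²
  leading term x: no divisor's leading term divides it; move x to the remainder.
  leading term y²: subtract (1)·k_4 from y² → y
  leading term y: subtract (-1)·k_5 from y → 1
  leading term 1: no divisor's leading term divides it; move 1 to the remainder.
  remainder x + 1 ≠ 0; add k_6 = x + 1 to the basis.

The other S-polynomials (S(h_2,k_3), S(h_2,k_4), S(h_1,k_5), S(h_2,k_5), S(k_3,k_5), S(k_4,k_5), S(h_1,k_6), S(h_2,k_6), S(k_3,k_6), S(k_4,k_6), S(k_5,k_6)) all reduce to 0 modulo the current basis, so we have a Gröbner basis.
Inter-reduce: drop elements whose leading term is divisible by another's, tail-reduce, and make monic.
Reduced Gröbner basis: {x + 1, y - 1}.

These coincide, so the ideals are equal.
The same test decides containment: I ⊆ J iff every generator of I reduces to 0 modulo a Gröbner basis of J.

Yes, the ideals are equal.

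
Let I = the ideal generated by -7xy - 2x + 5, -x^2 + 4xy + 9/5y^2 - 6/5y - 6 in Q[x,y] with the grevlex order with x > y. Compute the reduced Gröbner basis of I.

G = {y^3 - 8/21y^2 - 25/63x - 122/63y - 20/21, x^2 - 9/5y^2 + 8/7x + 6/5y + 22/7, xy + 2/7x - 5/7}

f_1 = -7xy - 2x + 5, LT = xy.
f_2 = -x^2 + 4xy + 9/5y^2 - 6/5y - 6, LT = x^2.

S(f_1,f_2): lcm = x^2y. S = 4xy^2 + 9/5y^3 + 2/7x^2 - 6/5y^2 - 5/7x - 6y.
  reduce S modulo (f_1, f_2):
  remainder 9/5y^3 - 24/35y^2 - 5/7x - 122/35y - 12/7 ≠ 0; add g_3 = 9/5y^3 - 24/35y^2 - 5/7x - 122/35y - 12/7 to the basis.

The other S-polynomials (S(f_1,g_3), S(f_2,g_3)) all reduce to 0 modulo the current basis, so we have a Gröbner basis.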